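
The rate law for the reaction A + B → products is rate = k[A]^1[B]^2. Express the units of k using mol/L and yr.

(mol/L)⁻²·yr⁻¹

Step 1: Overall order = 1 + 2 = 3.
Step 2: rate has units mol/L·yr⁻¹; [A]^1[B]^2 has units (mol/L)^3.
Step 3: k = rate/([A]^1[B]^2), so units of k = (mol/L)^(1-3)·yr⁻¹ = (mol/L)⁻²·yr⁻¹.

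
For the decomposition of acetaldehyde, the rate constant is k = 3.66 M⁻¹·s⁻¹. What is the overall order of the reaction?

second order (2)

Step 1: The units of k for an nth-order reaction are (concentration)^(1-n)·(time)⁻¹.
Step 2: Here k has units M⁻¹·s⁻¹, so the concentration exponent is -1.
Step 3: 1 - n = -1 ⇒ n = 2. The reaction is second order.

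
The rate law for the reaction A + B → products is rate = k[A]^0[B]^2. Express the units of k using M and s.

M⁻¹·s⁻¹

Step 1: Overall order = 0 + 2 = 2.
Step 2: rate has units M·s⁻¹; [A]^0[B]^2 has units M^2.
Step 3: k = rate/([A]^0[B]^2), so units of k = M^(1-2)·s⁻¹ = M⁻¹·s⁻¹.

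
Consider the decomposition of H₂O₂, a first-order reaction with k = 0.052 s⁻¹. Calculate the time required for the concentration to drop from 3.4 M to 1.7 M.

13.33 s

Step 1: For first-order: t = ln([H₂O₂]₀/[H₂O₂])/k
Step 2: t = ln(3.4/1.7)/0.052
Step 3: t = ln(2)/0.052
Step 4: t = 0.6931/0.052 = 13.33 s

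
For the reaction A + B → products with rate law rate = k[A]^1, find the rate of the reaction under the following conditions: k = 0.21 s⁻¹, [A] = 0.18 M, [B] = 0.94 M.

0.0378 M/s

Step 1: The rate law is rate = k[A]^1
Step 2: Note that the rate does not depend on [B] (zero order in B).
Step 3: rate = 0.21 × (0.18)^1 = 0.0378 M/s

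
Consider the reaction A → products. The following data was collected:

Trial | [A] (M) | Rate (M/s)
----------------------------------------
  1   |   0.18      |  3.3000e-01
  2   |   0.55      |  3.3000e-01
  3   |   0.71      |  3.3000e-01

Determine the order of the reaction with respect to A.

zeroth order (0)

Step 1: Compare trials - when concentration changes, rate stays constant.
Step 2: rate₂/rate₁ = 3.3000e-01/3.3000e-01 = 1
Step 3: [A]₂/[A]₁ = 0.55/0.18 = 3.056
Step 4: Since rate ratio ≈ (conc ratio)^0, the reaction is zeroth order.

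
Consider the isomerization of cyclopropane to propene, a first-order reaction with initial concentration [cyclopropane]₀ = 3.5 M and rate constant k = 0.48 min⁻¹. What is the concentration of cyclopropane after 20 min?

0.0002371 M

Step 1: For a first-order reaction: [cyclopropane] = [cyclopropane]₀ × e^(-kt)
Step 2: [cyclopropane] = 3.5 × e^(-0.48 × 20)
Step 3: [cyclopropane] = 3.5 × e^(-9.6)
Step 4: [cyclopropane] = 3.5 × 6.77287e-05 = 0.0002371 M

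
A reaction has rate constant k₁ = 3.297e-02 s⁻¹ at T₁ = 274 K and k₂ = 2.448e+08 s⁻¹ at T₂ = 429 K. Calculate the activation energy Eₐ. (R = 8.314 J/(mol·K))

143.3 kJ/mol

Step 1: Use the two-temperature Arrhenius form: ln(k₂/k₁) = -Eₐ/R × (1/T₂ - 1/T₁)
Step 2: ln(k₂/k₁) = ln(2.448e+08/3.297e-02) = ln(7.42493e+09) = 22.7281
Step 3: 1/T₂ - 1/T₁ = 1/429 - 1/274 = -1.318633e-03 K⁻¹
Step 4: Eₐ = -R × ln(k₂/k₁) / (1/T₂ - 1/T₁) = -8.314 × 22.7281 / -1.318633e-03
Step 5: Eₐ = 1.4330e+05 J/mol = 143.3 kJ/mol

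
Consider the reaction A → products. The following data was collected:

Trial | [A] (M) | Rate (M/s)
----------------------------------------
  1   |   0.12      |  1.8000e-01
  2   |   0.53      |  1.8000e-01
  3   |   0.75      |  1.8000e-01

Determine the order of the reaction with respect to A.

zeroth order (0)

Step 1: Compare trials - when concentration changes, rate stays constant.
Step 2: rate₂/rate₁ = 1.8000e-01/1.8000e-01 = 1
Step 3: [A]₂/[A]₁ = 0.53/0.12 = 4.417
Step 4: Since rate ratio ≈ (conc ratio)^0, the reaction is zeroth order.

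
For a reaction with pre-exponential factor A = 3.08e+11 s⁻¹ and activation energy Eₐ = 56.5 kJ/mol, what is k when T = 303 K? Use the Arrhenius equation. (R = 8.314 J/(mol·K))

5.60e+01 s⁻¹

Step 1: Use the Arrhenius equation: k = A × exp(-Eₐ/RT)
Step 2: Convert Eₐ to J/mol: 56.5 kJ/mol = 56500 J/mol
Step 3: Calculate the exponent: -Eₐ/(RT) = -56500/(8.314 × 303) = -22.42827
Step 4: k = 3.08e+11 × exp(-22.42827)
Step 5: k = 3.08e+11 × 1.81772e-10 = 5.5986e+01 s⁻¹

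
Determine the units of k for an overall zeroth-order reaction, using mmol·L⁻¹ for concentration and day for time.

mmol·L⁻¹·day⁻¹

Step 1: For overall order n, rate = k × (concentration)^n.
Step 2: Rate has units mmol·L⁻¹·day⁻¹; concentration term has units (mmol·L⁻¹)^0.
Step 3: k = rate / (concentration)^n, so units of k = (mmol·L⁻¹)^(1-0)·day⁻¹ = mmol·L⁻¹·day⁻¹.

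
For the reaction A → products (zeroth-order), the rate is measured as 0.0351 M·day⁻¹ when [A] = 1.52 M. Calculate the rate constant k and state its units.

0.0351 M·day⁻¹

Step 1: For a zeroth-order reaction, rate = k (independent of concentration).
Step 2: k = rate = 0.0351 M·day⁻¹.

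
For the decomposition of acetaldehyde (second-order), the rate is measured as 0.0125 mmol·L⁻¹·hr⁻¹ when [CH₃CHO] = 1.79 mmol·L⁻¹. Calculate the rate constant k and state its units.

0.003901 (mmol·L⁻¹)⁻¹·hr⁻¹

Step 1: rate = k[CH₃CHO]^2, so k = rate / [CH₃CHO]^2.
Step 2: k = 0.0125 / (1.79)^2 = 0.0125 / 3.204.
Step 3: k = 0.003901 (mmol·L⁻¹)⁻¹·hr⁻¹.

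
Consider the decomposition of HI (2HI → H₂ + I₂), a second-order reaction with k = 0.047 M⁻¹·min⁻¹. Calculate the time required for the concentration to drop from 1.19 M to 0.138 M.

136.3 min

Step 1: For second-order: t = (1/[HI] - 1/[HI]₀)/k
Step 2: t = (1/0.138 - 1/1.19)/0.047
Step 3: t = (7.246 - 0.8403)/0.047
Step 4: t = 6.406/0.047 = 136.3 min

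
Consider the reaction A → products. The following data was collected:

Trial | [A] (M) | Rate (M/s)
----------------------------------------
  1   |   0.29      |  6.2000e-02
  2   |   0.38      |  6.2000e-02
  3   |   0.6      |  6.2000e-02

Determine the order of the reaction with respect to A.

zeroth order (0)

Step 1: Compare trials - when concentration changes, rate stays constant.
Step 2: rate₂/rate₁ = 6.2000e-02/6.2000e-02 = 1
Step 3: [A]₂/[A]₁ = 0.38/0.29 = 1.31
Step 4: Since rate ratio ≈ (conc ratio)^0, the reaction is zeroth order.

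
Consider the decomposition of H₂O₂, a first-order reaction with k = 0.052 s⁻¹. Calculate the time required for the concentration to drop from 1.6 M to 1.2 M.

5.532 s

Step 1: For first-order: t = ln([H₂O₂]₀/[H₂O₂])/k
Step 2: t = ln(1.6/1.2)/0.052
Step 3: t = ln(1.333)/0.052
Step 4: t = 0.2877/0.052 = 5.532 s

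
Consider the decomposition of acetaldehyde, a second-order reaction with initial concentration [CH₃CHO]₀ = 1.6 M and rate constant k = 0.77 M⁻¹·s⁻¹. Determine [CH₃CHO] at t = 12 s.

0.1014 M

Step 1: For a second-order reaction: 1/[CH₃CHO] = 1/[CH₃CHO]₀ + kt
Step 2: 1/[CH₃CHO] = 1/1.6 + 0.77 × 12
Step 3: 1/[CH₃CHO] = 0.625 + 9.24 = 9.865
Step 4: [CH₃CHO] = 1/9.865 = 0.1014 M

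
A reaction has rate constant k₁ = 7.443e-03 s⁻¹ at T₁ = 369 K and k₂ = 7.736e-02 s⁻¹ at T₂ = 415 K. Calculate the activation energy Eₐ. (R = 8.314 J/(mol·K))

64.8 kJ/mol

Step 1: Use the two-temperature Arrhenius form: ln(k₂/k₁) = -Eₐ/R × (1/T₂ - 1/T₁)
Step 2: ln(k₂/k₁) = ln(7.736e-02/7.443e-03) = ln(10.3937) = 2.3412
Step 3: 1/T₂ - 1/T₁ = 1/415 - 1/369 = -3.003885e-04 K⁻¹
Step 4: Eₐ = -R × ln(k₂/k₁) / (1/T₂ - 1/T₁) = -8.314 × 2.3412 / -3.003885e-04
Step 5: Eₐ = 6.4798e+04 J/mol = 64.8 kJ/mol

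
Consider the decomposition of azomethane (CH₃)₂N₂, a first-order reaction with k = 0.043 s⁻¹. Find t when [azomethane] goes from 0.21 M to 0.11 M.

15.04 s

Step 1: For first-order: t = ln([azomethane]₀/[azomethane])/k
Step 2: t = ln(0.21/0.11)/0.043
Step 3: t = ln(1.909)/0.043
Step 4: t = 0.6466/0.043 = 15.04 s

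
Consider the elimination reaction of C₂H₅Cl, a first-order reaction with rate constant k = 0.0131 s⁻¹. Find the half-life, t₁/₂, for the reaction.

52.91 s

Step 1: For a first-order reaction, t₁/₂ = ln(2)/k
Step 2: t₁/₂ = ln(2)/0.0131
Step 3: t₁/₂ = 0.6931/0.0131 = 52.91 s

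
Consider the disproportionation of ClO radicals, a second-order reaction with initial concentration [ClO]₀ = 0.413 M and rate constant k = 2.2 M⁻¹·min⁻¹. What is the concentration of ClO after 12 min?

0.0347 M

Step 1: For a second-order reaction: 1/[ClO] = 1/[ClO]₀ + kt
Step 2: 1/[ClO] = 1/0.413 + 2.2 × 12
Step 3: 1/[ClO] = 2.421 + 26.4 = 28.82
Step 4: [ClO] = 1/28.82 = 0.0347 M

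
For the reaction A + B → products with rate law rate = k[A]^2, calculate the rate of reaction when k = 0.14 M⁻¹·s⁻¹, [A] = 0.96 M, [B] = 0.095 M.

0.129 M/s

Step 1: The rate law is rate = k[A]^2
Step 2: Note that the rate does not depend on [B] (zero order in B).
Step 3: rate = 0.14 × (0.96)^2 = 0.129024 M/s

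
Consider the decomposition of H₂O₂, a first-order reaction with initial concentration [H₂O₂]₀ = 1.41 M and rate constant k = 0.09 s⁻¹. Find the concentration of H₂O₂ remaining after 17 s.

0.3053 M

Step 1: For a first-order reaction: [H₂O₂] = [H₂O₂]₀ × e^(-kt)
Step 2: [H₂O₂] = 1.41 × e^(-0.09 × 17)
Step 3: [H₂O₂] = 1.41 × e^(-1.53)
Step 4: [H₂O₂] = 1.41 × 0.216536 = 0.3053 M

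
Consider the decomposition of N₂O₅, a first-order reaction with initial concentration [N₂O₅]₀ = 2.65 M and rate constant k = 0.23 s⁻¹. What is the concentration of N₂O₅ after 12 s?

0.1677 M

Step 1: For a first-order reaction: [N₂O₅] = [N₂O₅]₀ × e^(-kt)
Step 2: [N₂O₅] = 2.65 × e^(-0.23 × 12)
Step 3: [N₂O₅] = 2.65 × e^(-2.76)
Step 4: [N₂O₅] = 2.65 × 0.0632918 = 0.1677 M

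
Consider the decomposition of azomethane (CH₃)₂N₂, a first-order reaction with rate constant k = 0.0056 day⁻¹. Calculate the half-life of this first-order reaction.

123.8 day

Step 1: For a first-order reaction, t₁/₂ = ln(2)/k
Step 2: t₁/₂ = ln(2)/0.0056
Step 3: t₁/₂ = 0.6931/0.0056 = 123.8 day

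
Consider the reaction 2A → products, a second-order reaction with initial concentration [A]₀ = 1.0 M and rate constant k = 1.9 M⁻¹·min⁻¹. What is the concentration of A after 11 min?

0.04566 M

Step 1: For a second-order reaction: 1/[A] = 1/[A]₀ + kt
Step 2: 1/[A] = 1/1.0 + 1.9 × 11
Step 3: 1/[A] = 1 + 20.9 = 21.9
Step 4: [A] = 1/21.9 = 0.04566 M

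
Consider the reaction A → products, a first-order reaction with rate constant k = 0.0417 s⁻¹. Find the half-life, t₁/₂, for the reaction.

16.62 s

Step 1: For a first-order reaction, t₁/₂ = ln(2)/k
Step 2: t₁/₂ = ln(2)/0.0417
Step 3: t₁/₂ = 0.6931/0.0417 = 16.62 s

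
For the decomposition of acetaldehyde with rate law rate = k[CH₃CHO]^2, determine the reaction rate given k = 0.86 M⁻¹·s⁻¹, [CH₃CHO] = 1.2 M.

1.238 M/s

Step 1: Identify the rate law: rate = k[CH₃CHO]^2
Step 2: Substitute values: rate = 0.86 × (1.2)^2
Step 3: Calculate: rate = 0.86 × 1.44 = 1.2384 M/s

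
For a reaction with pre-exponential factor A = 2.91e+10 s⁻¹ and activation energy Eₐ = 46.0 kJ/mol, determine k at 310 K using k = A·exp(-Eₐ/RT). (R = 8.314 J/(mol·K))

5.16e+02 s⁻¹

Step 1: Use the Arrhenius equation: k = A × exp(-Eₐ/RT)
Step 2: Convert Eₐ to J/mol: 46.0 kJ/mol = 46000 J/mol
Step 3: Calculate the exponent: -Eₐ/(RT) = -46000/(8.314 × 310) = -17.84786
Step 4: k = 2.91e+10 × exp(-17.84786)
Step 5: k = 2.91e+10 × 1.77326e-08 = 5.1602e+02 s⁻¹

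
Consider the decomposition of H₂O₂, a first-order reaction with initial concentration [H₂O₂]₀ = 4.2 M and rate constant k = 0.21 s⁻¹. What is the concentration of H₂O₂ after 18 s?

0.09586 M

Step 1: For a first-order reaction: [H₂O₂] = [H₂O₂]₀ × e^(-kt)
Step 2: [H₂O₂] = 4.2 × e^(-0.21 × 18)
Step 3: [H₂O₂] = 4.2 × e^(-3.78)
Step 4: [H₂O₂] = 4.2 × 0.0228227 = 0.09586 M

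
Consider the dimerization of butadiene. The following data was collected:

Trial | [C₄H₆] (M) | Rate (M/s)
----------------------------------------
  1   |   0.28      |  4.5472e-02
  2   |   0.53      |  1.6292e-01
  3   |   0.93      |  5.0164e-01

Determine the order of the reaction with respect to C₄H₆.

second order (2)

Step 1: Compare trials to find order n where rate₂/rate₁ = ([C₄H₆]₂/[C₄H₆]₁)^n
Step 2: rate₂/rate₁ = 1.6292e-01/4.5472e-02 = 3.583
Step 3: [C₄H₆]₂/[C₄H₆]₁ = 0.53/0.28 = 1.893
Step 4: n = ln(3.583)/ln(1.893) = 2.00 ≈ 2
Step 5: The reaction is second order in C₄H₆.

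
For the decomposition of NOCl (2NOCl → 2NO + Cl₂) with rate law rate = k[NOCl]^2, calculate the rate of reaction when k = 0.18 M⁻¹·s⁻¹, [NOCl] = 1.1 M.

0.2178 M/s

Step 1: Identify the rate law: rate = k[NOCl]^2
Step 2: Substitute values: rate = 0.18 × (1.1)^2
Step 3: Calculate: rate = 0.18 × 1.21 = 0.2178 M/s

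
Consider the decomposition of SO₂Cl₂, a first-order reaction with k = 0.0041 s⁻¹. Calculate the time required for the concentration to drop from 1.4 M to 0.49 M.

256.1 s

Step 1: For first-order: t = ln([SO₂Cl₂]₀/[SO₂Cl₂])/k
Step 2: t = ln(1.4/0.49)/0.0041
Step 3: t = ln(2.857)/0.0041
Step 4: t = 1.05/0.0041 = 256.1 s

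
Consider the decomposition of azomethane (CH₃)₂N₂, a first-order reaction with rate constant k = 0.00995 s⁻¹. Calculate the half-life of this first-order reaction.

69.66 s

Step 1: For a first-order reaction, t₁/₂ = ln(2)/k
Step 2: t₁/₂ = ln(2)/0.00995
Step 3: t₁/₂ = 0.6931/0.00995 = 69.66 s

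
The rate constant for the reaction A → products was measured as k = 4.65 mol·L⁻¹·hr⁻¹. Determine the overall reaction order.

zeroth order (0)

Step 1: The units of k for an nth-order reaction are (concentration)^(1-n)·(time)⁻¹.
Step 2: Here k has units mol·L⁻¹·hr⁻¹, so the concentration exponent is 1.
Step 3: 1 - n = 1 ⇒ n = 0. The reaction is zeroth order.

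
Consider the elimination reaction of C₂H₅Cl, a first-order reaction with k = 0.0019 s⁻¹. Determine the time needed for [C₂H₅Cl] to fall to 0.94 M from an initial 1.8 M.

341.9 s

Step 1: For first-order: t = ln([C₂H₅Cl]₀/[C₂H₅Cl])/k
Step 2: t = ln(1.8/0.94)/0.0019
Step 3: t = ln(1.915)/0.0019
Step 4: t = 0.6497/0.0019 = 341.9 s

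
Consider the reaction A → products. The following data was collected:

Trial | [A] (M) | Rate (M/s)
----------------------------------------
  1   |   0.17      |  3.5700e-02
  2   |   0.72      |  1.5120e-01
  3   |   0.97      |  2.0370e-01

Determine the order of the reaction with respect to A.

first order (1)

Step 1: Compare trials to find order n where rate₂/rate₁ = ([A]₂/[A]₁)^n
Step 2: rate₂/rate₁ = 1.5120e-01/3.5700e-02 = 4.235
Step 3: [A]₂/[A]₁ = 0.72/0.17 = 4.235
Step 4: n = ln(4.235)/ln(4.235) = 1.00 ≈ 1
Step 5: The reaction is first order in A.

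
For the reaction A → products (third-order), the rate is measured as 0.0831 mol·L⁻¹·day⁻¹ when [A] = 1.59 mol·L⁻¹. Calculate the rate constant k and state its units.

0.02067 (mol·L⁻¹)⁻²·day⁻¹

Step 1: rate = k[A]^3, so k = rate / [A]^3.
Step 2: k = 0.0831 / (1.59)^3 = 0.0831 / 4.02.
Step 3: k = 0.02067 (mol·L⁻¹)⁻²·day⁻¹.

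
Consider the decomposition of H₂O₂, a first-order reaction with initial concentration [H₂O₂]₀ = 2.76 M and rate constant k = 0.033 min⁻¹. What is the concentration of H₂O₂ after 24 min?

1.25 M

Step 1: For a first-order reaction: [H₂O₂] = [H₂O₂]₀ × e^(-kt)
Step 2: [H₂O₂] = 2.76 × e^(-0.033 × 24)
Step 3: [H₂O₂] = 2.76 × e^(-0.792)
Step 4: [H₂O₂] = 2.76 × 0.452938 = 1.25 M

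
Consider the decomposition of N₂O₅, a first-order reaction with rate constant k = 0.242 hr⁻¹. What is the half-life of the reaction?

2.864 hr

Step 1: For a first-order reaction, t₁/₂ = ln(2)/k
Step 2: t₁/₂ = ln(2)/0.242
Step 3: t₁/₂ = 0.6931/0.242 = 2.864 hr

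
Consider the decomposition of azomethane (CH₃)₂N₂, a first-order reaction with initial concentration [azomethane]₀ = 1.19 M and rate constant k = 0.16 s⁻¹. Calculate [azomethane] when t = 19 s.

0.05692 M

Step 1: For a first-order reaction: [azomethane] = [azomethane]₀ × e^(-kt)
Step 2: [azomethane] = 1.19 × e^(-0.16 × 19)
Step 3: [azomethane] = 1.19 × e^(-3.04)
Step 4: [azomethane] = 1.19 × 0.0478349 = 0.05692 M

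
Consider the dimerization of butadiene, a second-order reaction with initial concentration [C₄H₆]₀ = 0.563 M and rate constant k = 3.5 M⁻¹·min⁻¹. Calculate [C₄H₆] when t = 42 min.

0.006722 M

Step 1: For a second-order reaction: 1/[C₄H₆] = 1/[C₄H₆]₀ + kt
Step 2: 1/[C₄H₆] = 1/0.563 + 3.5 × 42
Step 3: 1/[C₄H₆] = 1.776 + 147 = 148.8
Step 4: [C₄H₆] = 1/148.8 = 0.006722 M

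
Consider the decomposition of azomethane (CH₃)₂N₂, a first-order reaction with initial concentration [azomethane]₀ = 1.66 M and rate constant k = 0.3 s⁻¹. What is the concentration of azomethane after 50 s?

5.078e-07 M

Step 1: For a first-order reaction: [azomethane] = [azomethane]₀ × e^(-kt)
Step 2: [azomethane] = 1.66 × e^(-0.3 × 50)
Step 3: [azomethane] = 1.66 × e^(-15)
Step 4: [azomethane] = 1.66 × 3.05902e-07 = 5.078e-07 M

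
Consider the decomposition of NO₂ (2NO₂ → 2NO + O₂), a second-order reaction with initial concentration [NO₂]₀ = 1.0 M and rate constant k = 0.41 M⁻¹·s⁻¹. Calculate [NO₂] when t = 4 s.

0.3788 M

Step 1: For a second-order reaction: 1/[NO₂] = 1/[NO₂]₀ + kt
Step 2: 1/[NO₂] = 1/1.0 + 0.41 × 4
Step 3: 1/[NO₂] = 1 + 1.64 = 2.64
Step 4: [NO₂] = 1/2.64 = 0.3788 M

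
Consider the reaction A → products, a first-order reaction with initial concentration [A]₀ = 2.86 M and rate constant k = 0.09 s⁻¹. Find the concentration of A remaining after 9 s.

1.272 M

Step 1: For a first-order reaction: [A] = [A]₀ × e^(-kt)
Step 2: [A] = 2.86 × e^(-0.09 × 9)
Step 3: [A] = 2.86 × e^(-0.81)
Step 4: [A] = 2.86 × 0.444858 = 1.272 M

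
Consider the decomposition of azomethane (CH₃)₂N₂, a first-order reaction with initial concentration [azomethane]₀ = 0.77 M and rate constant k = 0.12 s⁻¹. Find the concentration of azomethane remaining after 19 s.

0.07876 M

Step 1: For a first-order reaction: [azomethane] = [azomethane]₀ × e^(-kt)
Step 2: [azomethane] = 0.77 × e^(-0.12 × 19)
Step 3: [azomethane] = 0.77 × e^(-2.28)
Step 4: [azomethane] = 0.77 × 0.102284 = 0.07876 M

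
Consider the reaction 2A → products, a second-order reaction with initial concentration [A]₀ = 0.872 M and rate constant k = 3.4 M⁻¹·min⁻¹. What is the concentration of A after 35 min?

0.008323 M

Step 1: For a second-order reaction: 1/[A] = 1/[A]₀ + kt
Step 2: 1/[A] = 1/0.872 + 3.4 × 35
Step 3: 1/[A] = 1.147 + 119 = 120.1
Step 4: [A] = 1/120.1 = 0.008323 M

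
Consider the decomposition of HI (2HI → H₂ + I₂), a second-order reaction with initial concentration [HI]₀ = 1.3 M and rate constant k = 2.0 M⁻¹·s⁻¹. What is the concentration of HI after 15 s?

0.0325 M

Step 1: For a second-order reaction: 1/[HI] = 1/[HI]₀ + kt
Step 2: 1/[HI] = 1/1.3 + 2.0 × 15
Step 3: 1/[HI] = 0.7692 + 30 = 30.77
Step 4: [HI] = 1/30.77 = 0.0325 M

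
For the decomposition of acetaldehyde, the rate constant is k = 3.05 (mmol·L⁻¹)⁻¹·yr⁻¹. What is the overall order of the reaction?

second order (2)

Step 1: The units of k for an nth-order reaction are (concentration)^(1-n)·(time)⁻¹.
Step 2: Here k has units (mmol·L⁻¹)⁻¹·yr⁻¹, so the concentration exponent is -1.
Step 3: 1 - n = -1 ⇒ n = 2. The reaction is second order.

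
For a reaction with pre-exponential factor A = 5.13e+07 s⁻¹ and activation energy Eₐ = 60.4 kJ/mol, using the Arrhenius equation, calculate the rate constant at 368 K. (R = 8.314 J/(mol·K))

1.37e-01 s⁻¹

Step 1: Use the Arrhenius equation: k = A × exp(-Eₐ/RT)
Step 2: Convert Eₐ to J/mol: 60.4 kJ/mol = 60400 J/mol
Step 3: Calculate the exponent: -Eₐ/(RT) = -60400/(8.314 × 368) = -19.74145
Step 4: k = 5.13e+07 × exp(-19.74145)
Step 5: k = 5.13e+07 × 2.66930e-09 = 1.3694e-01 s⁻¹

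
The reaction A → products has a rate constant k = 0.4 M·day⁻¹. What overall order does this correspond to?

zeroth order (0)

Step 1: The units of k for an nth-order reaction are (concentration)^(1-n)·(time)⁻¹.
Step 2: Here k has units M·day⁻¹, so the concentration exponent is 1.
Step 3: 1 - n = 1 ⇒ n = 0. The reaction is zeroth order.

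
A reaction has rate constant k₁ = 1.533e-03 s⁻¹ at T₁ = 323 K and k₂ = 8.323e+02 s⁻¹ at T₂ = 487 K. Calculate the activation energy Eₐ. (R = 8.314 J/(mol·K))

105.3 kJ/mol

Step 1: Use the two-temperature Arrhenius form: ln(k₂/k₁) = -Eₐ/R × (1/T₂ - 1/T₁)
Step 2: ln(k₂/k₁) = ln(8.323e+02/1.533e-03) = ln(542922) = 13.2047
Step 3: 1/T₂ - 1/T₁ = 1/487 - 1/323 = -1.042587e-03 K⁻¹
Step 4: Eₐ = -R × ln(k₂/k₁) / (1/T₂ - 1/T₁) = -8.314 × 13.2047 / -1.042587e-03
Step 5: Eₐ = 1.0530e+05 J/mol = 105.3 kJ/mol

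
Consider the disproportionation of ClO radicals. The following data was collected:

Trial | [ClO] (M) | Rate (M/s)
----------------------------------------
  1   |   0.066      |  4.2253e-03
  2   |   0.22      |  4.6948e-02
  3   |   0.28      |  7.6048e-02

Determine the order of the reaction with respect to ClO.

second order (2)

Step 1: Compare trials to find order n where rate₂/rate₁ = ([ClO]₂/[ClO]₁)^n
Step 2: rate₂/rate₁ = 4.6948e-02/4.2253e-03 = 11.11
Step 3: [ClO]₂/[ClO]₁ = 0.22/0.066 = 3.333
Step 4: n = ln(11.11)/ln(3.333) = 2.00 ≈ 2
Step 5: The reaction is second order in ClO.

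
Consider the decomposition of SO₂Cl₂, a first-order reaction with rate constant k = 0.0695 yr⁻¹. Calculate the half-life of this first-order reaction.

9.973 yr

Step 1: For a first-order reaction, t₁/₂ = ln(2)/k
Step 2: t₁/₂ = ln(2)/0.0695
Step 3: t₁/₂ = 0.6931/0.0695 = 9.973 yr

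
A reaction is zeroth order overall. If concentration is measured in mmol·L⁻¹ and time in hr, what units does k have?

mmol·L⁻¹·hr⁻¹

Step 1: For overall order n, rate = k × (concentration)^n.
Step 2: Rate has units mmol·L⁻¹·hr⁻¹; concentration term has units (mmol·L⁻¹)^0.
Step 3: k = rate / (concentration)^n, so units of k = (mmol·L⁻¹)^(1-0)·hr⁻¹ = mmol·L⁻¹·hr⁻¹.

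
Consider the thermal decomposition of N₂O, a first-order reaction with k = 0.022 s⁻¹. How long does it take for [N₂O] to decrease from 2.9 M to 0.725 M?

63.01 s

Step 1: For first-order: t = ln([N₂O]₀/[N₂O])/k
Step 2: t = ln(2.9/0.725)/0.022
Step 3: t = ln(4)/0.022
Step 4: t = 1.386/0.022 = 63.01 s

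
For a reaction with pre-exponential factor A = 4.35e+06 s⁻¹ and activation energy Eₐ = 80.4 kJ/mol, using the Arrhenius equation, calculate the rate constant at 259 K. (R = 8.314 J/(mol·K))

2.65e-10 s⁻¹

Step 1: Use the Arrhenius equation: k = A × exp(-Eₐ/RT)
Step 2: Convert Eₐ to J/mol: 80.4 kJ/mol = 80400 J/mol
Step 3: Calculate the exponent: -Eₐ/(RT) = -80400/(8.314 × 259) = -37.33759
Step 4: k = 4.35e+06 × exp(-37.33759)
Step 5: k = 4.35e+06 × 6.08823e-17 = 2.6484e-10 s⁻¹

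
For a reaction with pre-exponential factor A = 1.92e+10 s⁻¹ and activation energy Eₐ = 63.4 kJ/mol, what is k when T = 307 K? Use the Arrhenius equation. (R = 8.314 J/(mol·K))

3.13e-01 s⁻¹

Step 1: Use the Arrhenius equation: k = A × exp(-Eₐ/RT)
Step 2: Convert Eₐ to J/mol: 63.4 kJ/mol = 63400 J/mol
Step 3: Calculate the exponent: -Eₐ/(RT) = -63400/(8.314 × 307) = -24.83939
Step 4: k = 1.92e+10 × exp(-24.83939)
Step 5: k = 1.92e+10 × 1.63076e-11 = 3.1311e-01 s⁻¹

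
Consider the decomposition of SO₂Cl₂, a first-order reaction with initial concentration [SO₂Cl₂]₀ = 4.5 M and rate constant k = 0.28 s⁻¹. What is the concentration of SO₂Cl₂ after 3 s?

1.943 M

Step 1: For a first-order reaction: [SO₂Cl₂] = [SO₂Cl₂]₀ × e^(-kt)
Step 2: [SO₂Cl₂] = 4.5 × e^(-0.28 × 3)
Step 3: [SO₂Cl₂] = 4.5 × e^(-0.84)
Step 4: [SO₂Cl₂] = 4.5 × 0.431711 = 1.943 M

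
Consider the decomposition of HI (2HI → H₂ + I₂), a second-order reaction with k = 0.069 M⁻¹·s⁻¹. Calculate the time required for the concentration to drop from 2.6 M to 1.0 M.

8.919 s

Step 1: For second-order: t = (1/[HI] - 1/[HI]₀)/k
Step 2: t = (1/1.0 - 1/2.6)/0.069
Step 3: t = (1 - 0.3846)/0.069
Step 4: t = 0.6154/0.069 = 8.919 s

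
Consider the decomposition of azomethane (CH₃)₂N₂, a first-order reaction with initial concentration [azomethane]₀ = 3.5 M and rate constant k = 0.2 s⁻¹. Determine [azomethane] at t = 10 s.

0.4737 M

Step 1: For a first-order reaction: [azomethane] = [azomethane]₀ × e^(-kt)
Step 2: [azomethane] = 3.5 × e^(-0.2 × 10)
Step 3: [azomethane] = 3.5 × e^(-2)
Step 4: [azomethane] = 3.5 × 0.135335 = 0.4737 M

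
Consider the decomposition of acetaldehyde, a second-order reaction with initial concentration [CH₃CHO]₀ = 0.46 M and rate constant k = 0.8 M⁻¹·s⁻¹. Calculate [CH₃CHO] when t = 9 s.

0.1067 M

Step 1: For a second-order reaction: 1/[CH₃CHO] = 1/[CH₃CHO]₀ + kt
Step 2: 1/[CH₃CHO] = 1/0.46 + 0.8 × 9
Step 3: 1/[CH₃CHO] = 2.174 + 7.2 = 9.374
Step 4: [CH₃CHO] = 1/9.374 = 0.1067 M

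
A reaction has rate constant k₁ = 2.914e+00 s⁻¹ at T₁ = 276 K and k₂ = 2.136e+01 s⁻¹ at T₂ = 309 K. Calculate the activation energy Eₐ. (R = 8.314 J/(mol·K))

42.8 kJ/mol

Step 1: Use the two-temperature Arrhenius form: ln(k₂/k₁) = -Eₐ/R × (1/T₂ - 1/T₁)
Step 2: ln(k₂/k₁) = ln(2.136e+01/2.914e+00) = ln(7.33013) = 1.99199
Step 3: 1/T₂ - 1/T₁ = 1/309 - 1/276 = -3.869425e-04 K⁻¹
Step 4: Eₐ = -R × ln(k₂/k₁) / (1/T₂ - 1/T₁) = -8.314 × 1.99199 / -3.869425e-04
Step 5: Eₐ = 4.2801e+04 J/mol = 42.8 kJ/mol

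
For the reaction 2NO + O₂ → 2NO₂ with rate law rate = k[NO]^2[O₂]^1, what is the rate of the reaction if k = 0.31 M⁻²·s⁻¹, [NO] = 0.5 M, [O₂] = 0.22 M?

0.01705 M/s

Step 1: The rate law is rate = k[NO]^2[O₂]^1
Step 2: Substitute: rate = 0.31 × (0.5)^2 × (0.22)^1
Step 3: rate = 0.31 × 0.25 × 0.22 = 0.01705 M/s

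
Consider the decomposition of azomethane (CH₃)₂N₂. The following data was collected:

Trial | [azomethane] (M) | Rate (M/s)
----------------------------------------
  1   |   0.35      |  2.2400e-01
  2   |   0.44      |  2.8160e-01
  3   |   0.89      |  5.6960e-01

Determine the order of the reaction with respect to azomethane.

first order (1)

Step 1: Compare trials to find order n where rate₂/rate₁ = ([azomethane]₂/[azomethane]₁)^n
Step 2: rate₂/rate₁ = 2.8160e-01/2.2400e-01 = 1.257
Step 3: [azomethane]₂/[azomethane]₁ = 0.44/0.35 = 1.257
Step 4: n = ln(1.257)/ln(1.257) = 1.00 ≈ 1
Step 5: The reaction is first order in azomethane.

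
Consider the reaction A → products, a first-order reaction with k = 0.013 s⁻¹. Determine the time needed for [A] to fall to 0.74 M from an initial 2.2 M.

83.81 s

Step 1: For first-order: t = ln([A]₀/[A])/k
Step 2: t = ln(2.2/0.74)/0.013
Step 3: t = ln(2.973)/0.013
Step 4: t = 1.09/0.013 = 83.81 s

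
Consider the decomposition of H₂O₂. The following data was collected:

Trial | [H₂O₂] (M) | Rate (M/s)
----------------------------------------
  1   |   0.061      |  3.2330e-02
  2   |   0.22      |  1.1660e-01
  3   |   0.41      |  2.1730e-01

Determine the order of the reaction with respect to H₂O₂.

first order (1)

Step 1: Compare trials to find order n where rate₂/rate₁ = ([H₂O₂]₂/[H₂O₂]₁)^n
Step 2: rate₂/rate₁ = 1.1660e-01/3.2330e-02 = 3.607
Step 3: [H₂O₂]₂/[H₂O₂]₁ = 0.22/0.061 = 3.607
Step 4: n = ln(3.607)/ln(3.607) = 1.00 ≈ 1
Step 5: The reaction is first order in H₂O₂.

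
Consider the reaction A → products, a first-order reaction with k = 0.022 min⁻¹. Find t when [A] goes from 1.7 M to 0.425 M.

63.01 min

Step 1: For first-order: t = ln([A]₀/[A])/k
Step 2: t = ln(1.7/0.425)/0.022
Step 3: t = ln(4)/0.022
Step 4: t = 1.386/0.022 = 63.01 min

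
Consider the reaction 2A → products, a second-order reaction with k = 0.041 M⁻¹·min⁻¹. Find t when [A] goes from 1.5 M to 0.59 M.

25.08 min

Step 1: For second-order: t = (1/[A] - 1/[A]₀)/k
Step 2: t = (1/0.59 - 1/1.5)/0.041
Step 3: t = (1.695 - 0.6667)/0.041
Step 4: t = 1.028/0.041 = 25.08 min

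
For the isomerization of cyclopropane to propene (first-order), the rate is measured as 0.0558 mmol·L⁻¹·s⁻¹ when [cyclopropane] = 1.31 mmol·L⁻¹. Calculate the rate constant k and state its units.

0.0426 s⁻¹

Step 1: rate = k[cyclopropane]^1, so k = rate / [cyclopropane]^1.
Step 2: k = 0.0558 / (1.31)^1 = 0.0558 / 1.31.
Step 3: k = 0.0426 s⁻¹.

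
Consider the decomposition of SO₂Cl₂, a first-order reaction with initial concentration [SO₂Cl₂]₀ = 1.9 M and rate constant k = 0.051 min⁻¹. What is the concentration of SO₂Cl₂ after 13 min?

0.9791 M

Step 1: For a first-order reaction: [SO₂Cl₂] = [SO₂Cl₂]₀ × e^(-kt)
Step 2: [SO₂Cl₂] = 1.9 × e^(-0.051 × 13)
Step 3: [SO₂Cl₂] = 1.9 × e^(-0.663)
Step 4: [SO₂Cl₂] = 1.9 × 0.515303 = 0.9791 M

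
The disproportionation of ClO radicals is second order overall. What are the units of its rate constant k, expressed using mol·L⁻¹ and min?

(mol·L⁻¹)⁻¹·min⁻¹

Step 1: For overall order n, rate = k × (concentration)^n.
Step 2: Rate has units mol·L⁻¹·min⁻¹; concentration term has units (mol·L⁻¹)^2.
Step 3: k = rate / (concentration)^n, so units of k = (mol·L⁻¹)^(1-2)·min⁻¹ = (mol·L⁻¹)⁻¹·min⁻¹.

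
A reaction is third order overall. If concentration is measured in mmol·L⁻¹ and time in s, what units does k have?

(mmol·L⁻¹)⁻²·s⁻¹

Step 1: For overall order n, rate = k × (concentration)^n.
Step 2: Rate has units mmol·L⁻¹·s⁻¹; concentration term has units (mmol·L⁻¹)^3.
Step 3: k = rate / (concentration)^n, so units of k = (mmol·L⁻¹)^(1-3)·s⁻¹ = (mmol·L⁻¹)⁻²·s⁻¹.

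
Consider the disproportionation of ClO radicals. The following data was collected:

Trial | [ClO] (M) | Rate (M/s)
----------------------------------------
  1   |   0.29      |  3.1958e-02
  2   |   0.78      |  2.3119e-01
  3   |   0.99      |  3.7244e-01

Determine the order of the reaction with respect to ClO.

second order (2)

Step 1: Compare trials to find order n where rate₂/rate₁ = ([ClO]₂/[ClO]₁)^n
Step 2: rate₂/rate₁ = 2.3119e-01/3.1958e-02 = 7.234
Step 3: [ClO]₂/[ClO]₁ = 0.78/0.29 = 2.69
Step 4: n = ln(7.234)/ln(2.69) = 2.00 ≈ 2
Step 5: The reaction is second order in ClO.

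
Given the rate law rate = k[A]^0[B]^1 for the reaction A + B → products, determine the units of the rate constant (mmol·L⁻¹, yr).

yr⁻¹

Step 1: Overall order = 0 + 1 = 1.
Step 2: rate has units mmol·L⁻¹·yr⁻¹; [A]^0[B]^1 has units (mmol·L⁻¹)^1.
Step 3: k = rate/([A]^0[B]^1), so units of k = (mmol·L⁻¹)^(1-1)·yr⁻¹ = yr⁻¹.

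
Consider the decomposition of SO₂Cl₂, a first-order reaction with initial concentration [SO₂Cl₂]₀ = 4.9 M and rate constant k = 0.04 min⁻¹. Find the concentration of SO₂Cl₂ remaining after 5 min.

4.012 M

Step 1: For a first-order reaction: [SO₂Cl₂] = [SO₂Cl₂]₀ × e^(-kt)
Step 2: [SO₂Cl₂] = 4.9 × e^(-0.04 × 5)
Step 3: [SO₂Cl₂] = 4.9 × e^(-0.2)
Step 4: [SO₂Cl₂] = 4.9 × 0.818731 = 4.012 M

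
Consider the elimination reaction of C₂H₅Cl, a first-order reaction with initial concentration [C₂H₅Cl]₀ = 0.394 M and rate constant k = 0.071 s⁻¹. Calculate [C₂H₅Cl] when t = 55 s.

0.007936 M

Step 1: For a first-order reaction: [C₂H₅Cl] = [C₂H₅Cl]₀ × e^(-kt)
Step 2: [C₂H₅Cl] = 0.394 × e^(-0.071 × 55)
Step 3: [C₂H₅Cl] = 0.394 × e^(-3.905)
Step 4: [C₂H₅Cl] = 0.394 × 0.020141 = 0.007936 M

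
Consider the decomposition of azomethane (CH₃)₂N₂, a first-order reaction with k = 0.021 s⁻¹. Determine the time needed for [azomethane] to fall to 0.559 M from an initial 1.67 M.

52.12 s

Step 1: For first-order: t = ln([azomethane]₀/[azomethane])/k
Step 2: t = ln(1.67/0.559)/0.021
Step 3: t = ln(2.987)/0.021
Step 4: t = 1.094/0.021 = 52.12 s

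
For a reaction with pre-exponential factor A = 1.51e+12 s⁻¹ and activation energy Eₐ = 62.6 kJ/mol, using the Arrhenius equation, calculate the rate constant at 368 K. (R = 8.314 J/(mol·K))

1.96e+03 s⁻¹

Step 1: Use the Arrhenius equation: k = A × exp(-Eₐ/RT)
Step 2: Convert Eₐ to J/mol: 62.6 kJ/mol = 62600 J/mol
Step 3: Calculate the exponent: -Eₐ/(RT) = -62600/(8.314 × 368) = -20.46051
Step 4: k = 1.51e+12 × exp(-20.46051)
Step 5: k = 1.51e+12 × 1.30051e-09 = 1.9638e+03 s⁻¹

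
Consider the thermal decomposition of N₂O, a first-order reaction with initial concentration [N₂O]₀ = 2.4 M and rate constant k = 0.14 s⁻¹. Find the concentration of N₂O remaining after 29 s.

0.0414 M

Step 1: For a first-order reaction: [N₂O] = [N₂O]₀ × e^(-kt)
Step 2: [N₂O] = 2.4 × e^(-0.14 × 29)
Step 3: [N₂O] = 2.4 × e^(-4.06)
Step 4: [N₂O] = 2.4 × 0.017249 = 0.0414 M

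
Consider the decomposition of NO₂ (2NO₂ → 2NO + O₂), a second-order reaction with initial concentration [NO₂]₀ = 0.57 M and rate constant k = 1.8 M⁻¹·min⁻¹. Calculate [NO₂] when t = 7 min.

0.06967 M

Step 1: For a second-order reaction: 1/[NO₂] = 1/[NO₂]₀ + kt
Step 2: 1/[NO₂] = 1/0.57 + 1.8 × 7
Step 3: 1/[NO₂] = 1.754 + 12.6 = 14.35
Step 4: [NO₂] = 1/14.35 = 0.06967 M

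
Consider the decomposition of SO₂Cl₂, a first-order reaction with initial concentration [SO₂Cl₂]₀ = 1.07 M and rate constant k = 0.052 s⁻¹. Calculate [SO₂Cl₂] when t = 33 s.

0.1924 M

Step 1: For a first-order reaction: [SO₂Cl₂] = [SO₂Cl₂]₀ × e^(-kt)
Step 2: [SO₂Cl₂] = 1.07 × e^(-0.052 × 33)
Step 3: [SO₂Cl₂] = 1.07 × e^(-1.716)
Step 4: [SO₂Cl₂] = 1.07 × 0.179784 = 0.1924 M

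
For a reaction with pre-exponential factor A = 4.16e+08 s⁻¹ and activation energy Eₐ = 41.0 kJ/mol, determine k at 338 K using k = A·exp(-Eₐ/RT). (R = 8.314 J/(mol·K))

1.92e+02 s⁻¹

Step 1: Use the Arrhenius equation: k = A × exp(-Eₐ/RT)
Step 2: Convert Eₐ to J/mol: 41.0 kJ/mol = 41000 J/mol
Step 3: Calculate the exponent: -Eₐ/(RT) = -41000/(8.314 × 338) = -14.59006
Step 4: k = 4.16e+08 × exp(-14.59006)
Step 5: k = 4.16e+08 × 4.60911e-07 = 1.9174e+02 s⁻¹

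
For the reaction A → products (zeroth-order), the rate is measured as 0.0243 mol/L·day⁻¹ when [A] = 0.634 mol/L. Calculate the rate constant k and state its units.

0.0243 mol/L·day⁻¹

Step 1: For a zeroth-order reaction, rate = k (independent of concentration).
Step 2: k = rate = 0.0243 mol/L·day⁻¹.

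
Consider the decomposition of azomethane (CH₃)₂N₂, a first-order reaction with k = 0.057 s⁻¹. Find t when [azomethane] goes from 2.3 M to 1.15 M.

12.16 s

Step 1: For first-order: t = ln([azomethane]₀/[azomethane])/k
Step 2: t = ln(2.3/1.15)/0.057
Step 3: t = ln(2)/0.057
Step 4: t = 0.6931/0.057 = 12.16 s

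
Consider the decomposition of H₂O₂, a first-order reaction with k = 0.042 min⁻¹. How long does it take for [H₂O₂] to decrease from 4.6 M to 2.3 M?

16.5 min

Step 1: For first-order: t = ln([H₂O₂]₀/[H₂O₂])/k
Step 2: t = ln(4.6/2.3)/0.042
Step 3: t = ln(2)/0.042
Step 4: t = 0.6931/0.042 = 16.5 min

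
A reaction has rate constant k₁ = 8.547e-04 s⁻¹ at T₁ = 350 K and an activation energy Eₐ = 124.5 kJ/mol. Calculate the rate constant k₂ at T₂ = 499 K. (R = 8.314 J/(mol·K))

3.021e+02 s⁻¹

Step 1: Use the two-temperature Arrhenius form: ln(k₂/k₁) = -Eₐ/R × (1/T₂ - 1/T₁)
Step 2: Convert Eₐ to J/mol: 124.5 kJ/mol = 124500 J/mol
Step 3: 1/T₂ - 1/T₁ = 1/499 - 1/350 = -8.531348e-04 K⁻¹
Step 4: ln(k₂/k₁) = -124500/8.314 × -8.531348e-04 = 12.77547
Step 5: k₂ = k₁ × exp(12.77547) = 8.547e-04 × 3.53440e+05 = 3.021e+02 s⁻¹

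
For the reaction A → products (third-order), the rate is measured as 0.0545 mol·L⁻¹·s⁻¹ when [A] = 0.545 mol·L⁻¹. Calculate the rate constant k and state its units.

0.3367 (mol·L⁻¹)⁻²·s⁻¹

Step 1: rate = k[A]^3, so k = rate / [A]^3.
Step 2: k = 0.0545 / (0.545)^3 = 0.0545 / 0.1619.
Step 3: k = 0.3367 (mol·L⁻¹)⁻²·s⁻¹.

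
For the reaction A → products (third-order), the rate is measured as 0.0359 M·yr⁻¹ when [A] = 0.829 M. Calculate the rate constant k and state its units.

0.06301 M⁻²·yr⁻¹

Step 1: rate = k[A]^3, so k = rate / [A]^3.
Step 2: k = 0.0359 / (0.829)^3 = 0.0359 / 0.5697.
Step 3: k = 0.06301 M⁻²·yr⁻¹.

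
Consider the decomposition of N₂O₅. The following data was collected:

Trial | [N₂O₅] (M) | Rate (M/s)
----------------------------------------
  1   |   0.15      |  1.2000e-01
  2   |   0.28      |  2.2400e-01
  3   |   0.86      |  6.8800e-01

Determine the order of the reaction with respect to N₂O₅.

first order (1)

Step 1: Compare trials to find order n where rate₂/rate₁ = ([N₂O₅]₂/[N₂O₅]₁)^n
Step 2: rate₂/rate₁ = 2.2400e-01/1.2000e-01 = 1.867
Step 3: [N₂O₅]₂/[N₂O₅]₁ = 0.28/0.15 = 1.867
Step 4: n = ln(1.867)/ln(1.867) = 1.00 ≈ 1
Step 5: The reaction is first order in N₂O₅.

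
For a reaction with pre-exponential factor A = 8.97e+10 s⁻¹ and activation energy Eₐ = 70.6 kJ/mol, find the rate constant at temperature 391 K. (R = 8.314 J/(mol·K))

3.32e+01 s⁻¹

Step 1: Use the Arrhenius equation: k = A × exp(-Eₐ/RT)
Step 2: Convert Eₐ to J/mol: 70.6 kJ/mol = 70600 J/mol
Step 3: Calculate the exponent: -Eₐ/(RT) = -70600/(8.314 × 391) = -21.71790
Step 4: k = 8.97e+10 × exp(-21.71790)
Step 5: k = 8.97e+10 × 3.69859e-10 = 3.3176e+01 s⁻¹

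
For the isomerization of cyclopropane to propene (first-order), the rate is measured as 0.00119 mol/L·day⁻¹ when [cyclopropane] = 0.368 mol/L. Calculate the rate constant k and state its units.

0.003234 day⁻¹

Step 1: rate = k[cyclopropane]^1, so k = rate / [cyclopropane]^1.
Step 2: k = 0.00119 / (0.368)^1 = 0.00119 / 0.368.
Step 3: k = 0.003234 day⁻¹.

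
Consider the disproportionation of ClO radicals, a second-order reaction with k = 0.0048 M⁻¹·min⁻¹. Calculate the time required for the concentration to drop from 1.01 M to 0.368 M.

359.9 min

Step 1: For second-order: t = (1/[ClO] - 1/[ClO]₀)/k
Step 2: t = (1/0.368 - 1/1.01)/0.0048
Step 3: t = (2.717 - 0.9901)/0.0048
Step 4: t = 1.727/0.0048 = 359.9 min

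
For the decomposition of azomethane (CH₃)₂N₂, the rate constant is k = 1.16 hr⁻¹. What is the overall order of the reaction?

first order (1)

Step 1: The units of k for an nth-order reaction are (concentration)^(1-n)·(time)⁻¹.
Step 2: Here k has units hr⁻¹, so the concentration exponent is 0.
Step 3: 1 - n = 0 ⇒ n = 1. The reaction is first order.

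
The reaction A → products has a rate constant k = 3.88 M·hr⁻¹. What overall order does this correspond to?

zeroth order (0)

Step 1: The units of k for an nth-order reaction are (concentration)^(1-n)·(time)⁻¹.
Step 2: Here k has units M·hr⁻¹, so the concentration exponent is 1.
Step 3: 1 - n = 1 ⇒ n = 0. The reaction is zeroth order.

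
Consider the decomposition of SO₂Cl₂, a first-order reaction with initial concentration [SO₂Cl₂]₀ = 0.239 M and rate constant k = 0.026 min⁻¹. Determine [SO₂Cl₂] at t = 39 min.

0.0867 M

Step 1: For a first-order reaction: [SO₂Cl₂] = [SO₂Cl₂]₀ × e^(-kt)
Step 2: [SO₂Cl₂] = 0.239 × e^(-0.026 × 39)
Step 3: [SO₂Cl₂] = 0.239 × e^(-1.014)
Step 4: [SO₂Cl₂] = 0.239 × 0.362765 = 0.0867 M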